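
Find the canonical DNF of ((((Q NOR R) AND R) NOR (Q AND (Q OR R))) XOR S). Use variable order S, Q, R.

(NOT S AND NOT Q AND NOT R) OR (NOT S AND NOT Q AND R) OR (S AND Q AND NOT R) OR (S AND Q AND R)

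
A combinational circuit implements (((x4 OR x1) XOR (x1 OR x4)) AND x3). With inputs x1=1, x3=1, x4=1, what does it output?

Substituting: (((1 OR 1) XOR (1 OR 1)) AND 1)
= 0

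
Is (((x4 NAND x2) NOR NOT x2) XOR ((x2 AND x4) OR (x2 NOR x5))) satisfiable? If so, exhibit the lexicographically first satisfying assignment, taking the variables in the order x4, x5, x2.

x4=0, x5=0, x2=0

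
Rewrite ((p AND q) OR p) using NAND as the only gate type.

((((p NAND q) NAND (p NAND q)) NAND ((p NAND q) NAND (p NAND q))) NAND (p NAND p))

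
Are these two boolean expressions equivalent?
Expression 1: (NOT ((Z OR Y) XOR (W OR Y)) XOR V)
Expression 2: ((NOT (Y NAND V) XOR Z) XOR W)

No. Counterexample: with Y=0, V=0, Z=0, W=0, Expression 1 = 1 but Expression 2 = 0.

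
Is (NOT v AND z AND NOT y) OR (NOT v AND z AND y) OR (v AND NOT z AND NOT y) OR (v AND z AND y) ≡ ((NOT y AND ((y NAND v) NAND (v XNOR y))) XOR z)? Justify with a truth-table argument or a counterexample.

Yes, they are equivalent — the two output columns agree on all 8 assignments:
v | z | y | Expression 1 | Expression 2
---------------------------------------
0 | 0 | 0 | 0 | 0
0 | 0 | 1 | 0 | 0
0 | 1 | 0 | 1 | 1
0 | 1 | 1 | 1 | 1
1 | 0 | 0 | 1 | 1
1 | 0 | 1 | 0 | 0
1 | 1 | 0 | 0 | 0
1 | 1 | 1 | 1 | 1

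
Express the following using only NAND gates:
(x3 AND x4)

((x3 NAND x4) NAND (x3 NAND x4))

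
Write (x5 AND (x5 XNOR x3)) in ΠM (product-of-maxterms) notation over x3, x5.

ΠM(0, 1, 2) = (x3 OR x5) AND (x3 OR NOT x5) AND (NOT x3 OR x5)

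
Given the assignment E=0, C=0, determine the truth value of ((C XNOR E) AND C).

Substituting: ((0 XNOR 0) AND 0)
= 0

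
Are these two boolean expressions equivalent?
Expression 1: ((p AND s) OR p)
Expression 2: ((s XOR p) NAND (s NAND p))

No. Counterexample: with s=0, p=0, Expression 1 = 0 but Expression 2 = 1.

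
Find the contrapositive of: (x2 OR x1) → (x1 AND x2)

Contrapositive: NOT (x1 AND x2) → NOT (x2 OR x1)
Note: A statement and its contrapositive are logically equivalent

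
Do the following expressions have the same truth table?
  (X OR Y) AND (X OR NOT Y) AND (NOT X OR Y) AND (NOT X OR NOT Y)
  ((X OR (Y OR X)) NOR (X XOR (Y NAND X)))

Yes, they are equivalent — the two output columns agree on all 4 assignments:
X | Y | Expression 1 | Expression 2
-----------------------------------
0 | 0 | 0 | 0
0 | 1 | 0 | 0
1 | 0 | 0 | 0
1 | 1 | 0 | 0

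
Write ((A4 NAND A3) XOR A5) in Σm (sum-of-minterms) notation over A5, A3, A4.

Σm(0, 1, 2, 7) = (NOT A5 AND NOT A3 AND NOT A4) OR (NOT A5 AND NOT A3 AND A4) OR (NOT A5 AND A3 AND NOT A4) OR (A5 AND A3 AND A4)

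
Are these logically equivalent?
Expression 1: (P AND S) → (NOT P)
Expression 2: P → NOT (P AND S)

Yes, Contrapositive is always equivalent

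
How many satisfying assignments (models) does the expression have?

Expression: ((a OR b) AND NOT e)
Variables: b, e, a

Satisfying assignments: (0,0,1), (1,0,0), (1,0,1)
Count: 3 out of 8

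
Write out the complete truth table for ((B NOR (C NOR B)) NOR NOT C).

C | B | Output
--------------
0 | 0 | 0
0 | 1 | 0
1 | 0 | 0
1 | 1 | 1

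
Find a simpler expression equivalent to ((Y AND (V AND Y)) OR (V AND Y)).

By absorption (E OR (E AND v) = E):
= (V AND Y)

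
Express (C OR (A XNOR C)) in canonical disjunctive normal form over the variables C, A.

(NOT C AND NOT A) OR (C AND NOT A) OR (C AND A)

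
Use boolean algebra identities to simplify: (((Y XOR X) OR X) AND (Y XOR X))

By absorption (E AND (E OR v) = E):
= (Y XOR X)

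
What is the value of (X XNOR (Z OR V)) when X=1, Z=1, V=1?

Substituting: (1 XNOR (1 OR 1))
= 1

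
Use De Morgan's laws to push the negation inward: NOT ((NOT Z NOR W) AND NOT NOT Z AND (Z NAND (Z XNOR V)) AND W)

NOT (NOT Z NOR W) OR NOT Z OR NOT (Z NAND (Z XNOR V)) OR NOT W
De Morgan's: NOT(AND of terms) = OR of negations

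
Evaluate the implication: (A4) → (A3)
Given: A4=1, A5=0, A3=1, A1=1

Antecedent (A4) = 1; consequent (A3) = 1.
1 → 1 = 1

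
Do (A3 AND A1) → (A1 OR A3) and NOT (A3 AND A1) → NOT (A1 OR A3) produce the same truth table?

No, Inverse is not equivalent to original (counterexample: A3=0, A2=0, A1=1)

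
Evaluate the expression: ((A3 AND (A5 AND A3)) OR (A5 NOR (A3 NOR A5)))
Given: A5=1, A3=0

Substituting: ((0 AND (1 AND 0)) OR (1 NOR (0 NOR 1)))
= 0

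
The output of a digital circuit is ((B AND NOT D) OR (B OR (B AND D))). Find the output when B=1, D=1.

Substituting: ((1 AND NOT 1) OR (1 OR (1 AND 1)))
= 1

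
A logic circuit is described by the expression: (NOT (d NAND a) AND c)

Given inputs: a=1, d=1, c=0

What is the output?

Substituting: (NOT (1 NAND 1) AND 0)
= 0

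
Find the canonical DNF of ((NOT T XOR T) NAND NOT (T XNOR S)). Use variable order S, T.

(NOT S AND NOT T) OR (S AND T)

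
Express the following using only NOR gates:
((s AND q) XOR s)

((((((s NOR s) NOR (q NOR q)) NOR s) NOR (((s NOR s) NOR (q NOR q)) NOR s)) NOR ((((s NOR s) NOR (q NOR q)) NOR s) NOR (((s NOR s) NOR (q NOR q)) NOR s))) NOR ((((((s NOR s) NOR (q NOR q)) NOR ((s NOR s) NOR (q NOR q))) NOR (s NOR s)) NOR ((((s NOR s) NOR (q NOR q)) NOR ((s NOR s) NOR (q NOR q))) NOR (s NOR s))) NOR (((((s NOR s) NOR (q NOR q)) NOR ((s NOR s) NOR (q NOR q))) NOR (s NOR s)) NOR ((((s NOR s) NOR (q NOR q)) NOR ((s NOR s) NOR (q NOR q))) NOR (s NOR s)))))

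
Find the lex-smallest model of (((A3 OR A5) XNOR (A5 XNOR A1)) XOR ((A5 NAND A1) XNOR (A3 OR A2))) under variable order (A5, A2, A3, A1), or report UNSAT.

A5=0, A2=0, A3=0, A1=1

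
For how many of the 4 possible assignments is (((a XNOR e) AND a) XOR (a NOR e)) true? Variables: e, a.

Satisfying assignments: (0,0), (1,1)
Count: 2 out of 4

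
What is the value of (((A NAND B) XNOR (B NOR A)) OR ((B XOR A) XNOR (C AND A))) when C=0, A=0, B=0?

Substituting: (((0 NAND 0) XNOR (0 NOR 0)) OR ((0 XOR 0) XNOR (0 AND 0)))
= 1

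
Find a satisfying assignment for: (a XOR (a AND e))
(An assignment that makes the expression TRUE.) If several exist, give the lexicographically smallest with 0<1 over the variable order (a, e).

a=1, e=0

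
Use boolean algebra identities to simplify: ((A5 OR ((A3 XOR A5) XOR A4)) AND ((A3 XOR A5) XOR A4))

By absorption (E AND (E OR v) = E):
= ((A3 XOR A5) XOR A4)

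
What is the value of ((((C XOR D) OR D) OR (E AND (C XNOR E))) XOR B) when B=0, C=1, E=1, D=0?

Substituting: ((((1 XOR 0) OR 0) OR (1 AND (1 XNOR 1))) XOR 0)
= 1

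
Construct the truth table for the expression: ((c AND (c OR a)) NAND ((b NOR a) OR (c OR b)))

b | a | c | Output
------------------
0 | 0 | 0 | 1
0 | 0 | 1 | 0
0 | 1 | 0 | 1
0 | 1 | 1 | 0
1 | 0 | 0 | 1
1 | 0 | 1 | 0
1 | 1 | 0 | 1
1 | 1 | 1 | 0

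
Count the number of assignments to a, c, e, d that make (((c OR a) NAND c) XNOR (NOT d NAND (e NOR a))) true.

Satisfying assignments: (0,0,0,1), (0,0,1,0), (0,0,1,1), (0,1,0,0), (1,0,0,0), (1,0,0,1), (1,0,1,0), (1,0,1,1)
Count: 8 out of 16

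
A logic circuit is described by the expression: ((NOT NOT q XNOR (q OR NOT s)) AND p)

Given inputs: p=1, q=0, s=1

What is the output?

Substituting: ((NOT NOT 0 XNOR (0 OR NOT 1)) AND 1)
= 1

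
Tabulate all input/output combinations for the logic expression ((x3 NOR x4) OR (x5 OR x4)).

x4 | x5 | x3 | Output
---------------------
0 | 0 | 0 | 1
0 | 0 | 1 | 0
0 | 1 | 0 | 1
0 | 1 | 1 | 1
1 | 0 | 0 | 1
1 | 0 | 1 | 1
1 | 1 | 0 | 1
1 | 1 | 1 | 1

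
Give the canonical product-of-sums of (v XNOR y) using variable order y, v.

ΠM(1, 2) = (y OR NOT v) AND (NOT y OR v)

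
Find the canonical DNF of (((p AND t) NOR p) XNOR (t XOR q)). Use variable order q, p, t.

(NOT q AND NOT p AND t) OR (NOT q AND p AND NOT t) OR (q AND NOT p AND NOT t) OR (q AND p AND t)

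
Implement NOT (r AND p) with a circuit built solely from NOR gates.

(((r NOR r) NOR (p NOR p)) NOR ((r NOR r) NOR (p NOR p)))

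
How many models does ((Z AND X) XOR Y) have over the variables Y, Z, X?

Satisfying assignments: (0,1,1), (1,0,0), (1,0,1), (1,1,0)
Count: 4 out of 8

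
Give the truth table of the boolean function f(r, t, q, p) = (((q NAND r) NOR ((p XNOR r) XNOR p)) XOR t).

r | t | q | p | Output
----------------------
0 | 0 | 0 | 0 | 0
0 | 0 | 0 | 1 | 0
0 | 0 | 1 | 0 | 0
0 | 0 | 1 | 1 | 0
0 | 1 | 0 | 0 | 1
0 | 1 | 0 | 1 | 1
0 | 1 | 1 | 0 | 1
0 | 1 | 1 | 1 | 1
1 | 0 | 0 | 0 | 0
1 | 0 | 0 | 1 | 0
1 | 0 | 1 | 0 | 0
1 | 0 | 1 | 1 | 0
1 | 1 | 0 | 0 | 1
1 | 1 | 0 | 1 | 1
1 | 1 | 1 | 0 | 1
1 | 1 | 1 | 1 | 1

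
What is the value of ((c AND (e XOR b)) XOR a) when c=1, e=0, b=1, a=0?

Substituting: ((1 AND (0 XOR 1)) XOR 0)
= 1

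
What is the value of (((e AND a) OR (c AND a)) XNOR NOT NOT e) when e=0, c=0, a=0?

Substituting: (((0 AND 0) OR (0 AND 0)) XNOR NOT NOT 0)
= 1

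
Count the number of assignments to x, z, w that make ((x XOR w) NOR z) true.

Satisfying assignments: (0,0,0), (1,0,1)
Count: 2 out of 8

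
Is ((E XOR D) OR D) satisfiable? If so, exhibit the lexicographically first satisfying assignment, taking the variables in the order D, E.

D=0, E=1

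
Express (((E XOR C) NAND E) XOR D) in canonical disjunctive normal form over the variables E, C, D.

(NOT E AND NOT C AND NOT D) OR (NOT E AND C AND NOT D) OR (E AND NOT C AND D) OR (E AND C AND NOT D)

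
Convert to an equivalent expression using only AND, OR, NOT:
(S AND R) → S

NOT (S AND R) OR S
(Implication elimination: A → B = NOT A OR B)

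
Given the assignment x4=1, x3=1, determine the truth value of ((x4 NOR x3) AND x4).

Substituting: ((1 NOR 1) AND 1)
= 0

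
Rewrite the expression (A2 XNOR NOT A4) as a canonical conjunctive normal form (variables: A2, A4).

(A2 OR A4) AND (NOT A2 OR NOT A4)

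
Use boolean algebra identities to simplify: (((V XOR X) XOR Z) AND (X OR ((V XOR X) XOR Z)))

By absorption (E AND (E OR v) = E):
= ((V XOR X) XOR Z)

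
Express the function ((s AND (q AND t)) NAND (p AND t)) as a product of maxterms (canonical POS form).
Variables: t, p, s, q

ΠM(15) = (NOT t OR NOT p OR NOT s OR NOT q)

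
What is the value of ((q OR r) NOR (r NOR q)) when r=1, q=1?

Substituting: ((1 OR 1) NOR (1 NOR 1))
= 0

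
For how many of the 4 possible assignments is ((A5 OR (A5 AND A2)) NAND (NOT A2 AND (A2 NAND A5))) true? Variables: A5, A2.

Satisfying assignments: (0,0), (0,1), (1,1)
Count: 3 out of 4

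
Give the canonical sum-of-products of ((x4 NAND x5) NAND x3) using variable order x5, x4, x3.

Σm(0, 2, 4, 6, 7) = (NOT x5 AND NOT x4 AND NOT x3) OR (NOT x5 AND x4 AND NOT x3) OR (x5 AND NOT x4 AND NOT x3) OR (x5 AND x4 AND NOT x3) OR (x5 AND x4 AND x3)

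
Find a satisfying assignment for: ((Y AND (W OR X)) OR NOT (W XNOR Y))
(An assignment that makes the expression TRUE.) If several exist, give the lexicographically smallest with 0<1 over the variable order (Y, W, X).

Y=0, W=1, X=0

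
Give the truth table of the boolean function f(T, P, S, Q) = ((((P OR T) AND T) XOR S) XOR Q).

T | P | S | Q | Output
----------------------
0 | 0 | 0 | 0 | 0
0 | 0 | 0 | 1 | 1
0 | 0 | 1 | 0 | 1
0 | 0 | 1 | 1 | 0
0 | 1 | 0 | 0 | 0
0 | 1 | 0 | 1 | 1
0 | 1 | 1 | 0 | 1
0 | 1 | 1 | 1 | 0
1 | 0 | 0 | 0 | 1
1 | 0 | 0 | 1 | 0
1 | 0 | 1 | 0 | 0
1 | 0 | 1 | 1 | 1
1 | 1 | 0 | 0 | 1
1 | 1 | 0 | 1 | 0
1 | 1 | 1 | 0 | 0
1 | 1 | 1 | 1 | 1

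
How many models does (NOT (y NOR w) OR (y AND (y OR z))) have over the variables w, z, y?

Satisfying assignments: (0,0,1), (0,1,1), (1,0,0), (1,0,1), (1,1,0), (1,1,1)
Count: 6 out of 8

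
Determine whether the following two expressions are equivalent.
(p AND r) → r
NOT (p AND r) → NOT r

No, Inverse is not equivalent to original (counterexample: s=0, p=0, r=1)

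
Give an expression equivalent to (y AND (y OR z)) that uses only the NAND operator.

((y NAND ((y NAND y) NAND (z NAND z))) NAND (y NAND ((y NAND y) NAND (z NAND z))))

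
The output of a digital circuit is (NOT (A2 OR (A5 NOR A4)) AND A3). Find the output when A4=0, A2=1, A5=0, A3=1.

Substituting: (NOT (1 OR (0 NOR 0)) AND 1)
= 0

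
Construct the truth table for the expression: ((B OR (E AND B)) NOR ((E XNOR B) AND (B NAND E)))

E | B | Output
--------------
0 | 0 | 0
0 | 1 | 0
1 | 0 | 1
1 | 1 | 0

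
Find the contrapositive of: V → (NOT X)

Contrapositive: X → NOT V
Note: A statement and its contrapositive are logically equivalent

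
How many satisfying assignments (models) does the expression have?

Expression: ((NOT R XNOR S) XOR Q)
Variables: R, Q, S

Satisfying assignments: (0,0,1), (0,1,0), (1,0,0), (1,1,1)
Count: 4 out of 8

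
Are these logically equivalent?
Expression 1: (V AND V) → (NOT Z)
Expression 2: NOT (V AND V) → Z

No, Inverse is not equivalent to original (counterexample: Z=0, V=0)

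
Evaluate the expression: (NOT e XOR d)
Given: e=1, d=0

Substituting: (NOT 1 XOR 0)
= 0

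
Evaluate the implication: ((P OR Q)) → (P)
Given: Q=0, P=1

Antecedent ((P OR Q)) = 1; consequent (P) = 1.
1 → 1 = 1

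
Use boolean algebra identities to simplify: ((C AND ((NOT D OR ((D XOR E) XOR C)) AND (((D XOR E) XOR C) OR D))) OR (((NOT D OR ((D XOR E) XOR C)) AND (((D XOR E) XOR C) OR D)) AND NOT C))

By distribution ((E AND v) OR (E AND NOT v) = E) then distribution ((E OR v) AND (E OR NOT v) = E):
= ((D XOR E) XOR C)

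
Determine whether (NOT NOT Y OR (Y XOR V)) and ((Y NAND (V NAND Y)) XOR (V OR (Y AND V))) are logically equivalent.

No. Counterexample: with Y=0, V=0, Expression 1 = 0 but Expression 2 = 1.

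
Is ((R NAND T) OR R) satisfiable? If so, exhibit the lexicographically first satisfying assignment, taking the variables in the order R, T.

R=0, T=0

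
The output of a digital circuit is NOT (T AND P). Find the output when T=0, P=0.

Substituting: NOT (0 AND 0)
= 1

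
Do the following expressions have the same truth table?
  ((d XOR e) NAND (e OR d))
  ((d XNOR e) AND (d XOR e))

No. Counterexample: with d=0, e=0, Expression 1 = 1 but Expression 2 = 0.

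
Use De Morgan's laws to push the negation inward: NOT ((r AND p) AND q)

NOT (r AND p) OR NOT q
De Morgan's: NOT(AND of terms) = OR of negations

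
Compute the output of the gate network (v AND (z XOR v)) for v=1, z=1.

Substituting: (1 AND (1 XOR 1))
= 0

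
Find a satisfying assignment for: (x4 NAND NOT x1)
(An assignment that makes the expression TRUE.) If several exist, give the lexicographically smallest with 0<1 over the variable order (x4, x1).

x4=0, x1=0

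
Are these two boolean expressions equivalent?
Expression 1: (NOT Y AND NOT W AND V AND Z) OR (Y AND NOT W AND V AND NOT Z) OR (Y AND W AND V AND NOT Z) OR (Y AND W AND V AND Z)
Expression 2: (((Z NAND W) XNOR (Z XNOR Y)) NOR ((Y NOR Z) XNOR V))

Yes, they are equivalent — the two output columns agree on all 16 assignments:
Y | W | V | Z | Expression 1 | Expression 2
-------------------------------------------
0 | 0 | 0 | 0 | 0 | 0
0 | 0 | 0 | 1 | 0 | 0
0 | 0 | 1 | 0 | 0 | 0
0 | 0 | 1 | 1 | 1 | 1
0 | 1 | 0 | 0 | 0 | 0
0 | 1 | 0 | 1 | 0 | 0
0 | 1 | 1 | 0 | 0 | 0
0 | 1 | 1 | 1 | 0 | 0
1 | 0 | 0 | 0 | 0 | 0
1 | 0 | 0 | 1 | 0 | 0
1 | 0 | 1 | 0 | 1 | 1
1 | 0 | 1 | 1 | 0 | 0
1 | 1 | 0 | 0 | 0 | 0
1 | 1 | 0 | 1 | 0 | 0
1 | 1 | 1 | 0 | 1 | 1
1 | 1 | 1 | 1 | 1 | 1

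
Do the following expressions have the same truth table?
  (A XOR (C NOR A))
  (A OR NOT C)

Yes, they are equivalent — the two output columns agree on all 4 assignments:
A | C | Expression 1 | Expression 2
-----------------------------------
0 | 0 | 1 | 1
0 | 1 | 0 | 0
1 | 0 | 1 | 1
1 | 1 | 1 | 1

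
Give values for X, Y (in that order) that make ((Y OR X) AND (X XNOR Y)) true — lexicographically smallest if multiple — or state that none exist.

X=1, Y=1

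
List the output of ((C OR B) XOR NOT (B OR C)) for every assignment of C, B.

C | B | Output
--------------
0 | 0 | 1
0 | 1 | 1
1 | 0 | 1
1 | 1 | 1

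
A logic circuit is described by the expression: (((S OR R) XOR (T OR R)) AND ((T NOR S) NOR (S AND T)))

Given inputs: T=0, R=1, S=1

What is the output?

Substituting: (((1 OR 1) XOR (0 OR 1)) AND ((0 NOR 1) NOR (1 AND 0)))
= 0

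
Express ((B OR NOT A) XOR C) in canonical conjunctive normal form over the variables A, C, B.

(A OR NOT C OR B) AND (A OR NOT C OR NOT B) AND (NOT A OR C OR B) AND (NOT A OR NOT C OR NOT B)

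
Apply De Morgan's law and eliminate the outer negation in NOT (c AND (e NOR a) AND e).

NOT c OR NOT (e NOR a) OR NOT e
De Morgan's: NOT(AND of terms) = OR of negations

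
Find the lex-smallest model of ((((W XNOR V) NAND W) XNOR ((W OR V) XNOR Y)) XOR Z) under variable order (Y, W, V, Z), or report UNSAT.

Y=0, W=0, V=0, Z=0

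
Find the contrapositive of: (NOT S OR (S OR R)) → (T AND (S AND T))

Contrapositive: NOT (T AND (S AND T)) → NOT (NOT S OR (S OR R))
Note: A statement and its contrapositive are logically equivalent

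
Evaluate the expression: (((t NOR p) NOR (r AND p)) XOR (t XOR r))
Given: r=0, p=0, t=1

Substituting: (((1 NOR 0) NOR (0 AND 0)) XOR (1 XOR 0))
= 0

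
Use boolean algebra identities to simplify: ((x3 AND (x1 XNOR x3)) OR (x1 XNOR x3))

By absorption (E OR (E AND v) = E):
= (x1 XNOR x3)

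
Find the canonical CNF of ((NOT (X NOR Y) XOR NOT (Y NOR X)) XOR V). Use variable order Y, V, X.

(Y OR V OR X) AND (Y OR V OR NOT X) AND (NOT Y OR V OR X) AND (NOT Y OR V OR NOT X)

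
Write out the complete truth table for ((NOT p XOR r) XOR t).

r | t | p | Output
------------------
0 | 0 | 0 | 1
0 | 0 | 1 | 0
0 | 1 | 0 | 0
0 | 1 | 1 | 1
1 | 0 | 0 | 0
1 | 0 | 1 | 1
1 | 1 | 0 | 1
1 | 1 | 1 | 0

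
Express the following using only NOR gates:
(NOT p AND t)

(((p NOR p) NOR (p NOR p)) NOR (t NOR t))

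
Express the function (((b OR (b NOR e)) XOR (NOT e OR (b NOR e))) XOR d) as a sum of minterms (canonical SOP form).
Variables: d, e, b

Σm(3, 4, 5, 6) = (NOT d AND e AND b) OR (d AND NOT e AND NOT b) OR (d AND NOT e AND b) OR (d AND e AND NOT b)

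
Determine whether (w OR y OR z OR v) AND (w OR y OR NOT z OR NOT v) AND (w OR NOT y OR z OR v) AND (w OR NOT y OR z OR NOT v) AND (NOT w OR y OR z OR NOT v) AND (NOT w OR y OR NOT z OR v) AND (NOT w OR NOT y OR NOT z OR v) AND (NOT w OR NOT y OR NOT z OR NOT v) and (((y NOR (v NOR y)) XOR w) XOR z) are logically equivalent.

Yes, they are equivalent — the two output columns agree on all 16 assignments:
w | y | z | v | Expression 1 | Expression 2
-------------------------------------------
0 | 0 | 0 | 0 | 0 | 0
0 | 0 | 0 | 1 | 1 | 1
0 | 0 | 1 | 0 | 1 | 1
0 | 0 | 1 | 1 | 0 | 0
0 | 1 | 0 | 0 | 0 | 0
0 | 1 | 0 | 1 | 0 | 0
0 | 1 | 1 | 0 | 1 | 1
0 | 1 | 1 | 1 | 1 | 1
1 | 0 | 0 | 0 | 1 | 1
1 | 0 | 0 | 1 | 0 | 0
1 | 0 | 1 | 0 | 0 | 0
1 | 0 | 1 | 1 | 1 | 1
1 | 1 | 0 | 0 | 1 | 1
1 | 1 | 0 | 1 | 1 | 1
1 | 1 | 1 | 0 | 0 | 0
1 | 1 | 1 | 1 | 0 | 0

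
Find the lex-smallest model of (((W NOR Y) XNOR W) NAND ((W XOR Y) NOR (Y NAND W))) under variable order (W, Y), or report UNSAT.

W=0, Y=0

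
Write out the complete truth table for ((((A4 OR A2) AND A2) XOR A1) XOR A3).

A1 | A4 | A3 | A2 | Output
--------------------------
0 | 0 | 0 | 0 | 0
0 | 0 | 0 | 1 | 1
0 | 0 | 1 | 0 | 1
0 | 0 | 1 | 1 | 0
0 | 1 | 0 | 0 | 0
0 | 1 | 0 | 1 | 1
0 | 1 | 1 | 0 | 1
0 | 1 | 1 | 1 | 0
1 | 0 | 0 | 0 | 1
1 | 0 | 0 | 1 | 0
1 | 0 | 1 | 0 | 0
1 | 0 | 1 | 1 | 1
1 | 1 | 0 | 0 | 1
1 | 1 | 0 | 1 | 0
1 | 1 | 1 | 0 | 0
1 | 1 | 1 | 1 | 1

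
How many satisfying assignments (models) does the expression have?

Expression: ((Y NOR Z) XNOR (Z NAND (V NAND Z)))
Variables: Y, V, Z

Satisfying assignments: (0,0,0), (0,0,1), (0,1,0), (1,0,1)
Count: 4 out of 8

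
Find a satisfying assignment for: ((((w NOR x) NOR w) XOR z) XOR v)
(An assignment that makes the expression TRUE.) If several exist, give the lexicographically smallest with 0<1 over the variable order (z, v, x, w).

z=0, v=0, x=1, w=0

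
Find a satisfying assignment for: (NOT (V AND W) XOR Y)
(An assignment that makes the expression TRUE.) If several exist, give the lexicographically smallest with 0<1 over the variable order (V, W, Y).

V=0, W=0, Y=0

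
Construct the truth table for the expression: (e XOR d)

d | e | Output
--------------
0 | 0 | 0
0 | 1 | 1
1 | 0 | 1
1 | 1 | 0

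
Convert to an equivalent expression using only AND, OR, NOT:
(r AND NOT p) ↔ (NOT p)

((r AND NOT p) AND (NOT p)) OR (NOT (r AND NOT p) AND p)
(Biconditional = both true or both false)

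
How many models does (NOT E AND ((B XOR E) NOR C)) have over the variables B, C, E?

Satisfying assignments: (0,0,0)
Count: 1 out of 8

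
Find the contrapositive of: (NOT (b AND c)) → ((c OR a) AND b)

Contrapositive: NOT ((c OR a) AND b) → (b AND c)
Note: A statement and its contrapositive are logically equivalent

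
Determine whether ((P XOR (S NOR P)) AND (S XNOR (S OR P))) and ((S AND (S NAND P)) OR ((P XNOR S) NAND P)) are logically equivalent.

No. Counterexample: with S=0, P=1, Expression 1 = 0 but Expression 2 = 1.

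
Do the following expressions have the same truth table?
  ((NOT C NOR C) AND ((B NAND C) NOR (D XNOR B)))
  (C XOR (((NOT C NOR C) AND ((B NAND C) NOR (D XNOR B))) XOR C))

Yes, they are equivalent — the two output columns agree on all 8 assignments:
B | D | C | Expression 1 | Expression 2
---------------------------------------
0 | 0 | 0 | 0 | 0
0 | 0 | 1 | 0 | 0
0 | 1 | 0 | 0 | 0
0 | 1 | 1 | 0 | 0
1 | 0 | 0 | 0 | 0
1 | 0 | 1 | 0 | 0
1 | 1 | 0 | 0 | 0
1 | 1 | 1 | 0 | 0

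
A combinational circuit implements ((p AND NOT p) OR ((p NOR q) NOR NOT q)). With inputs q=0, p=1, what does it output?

Substituting: ((1 AND NOT 1) OR ((1 NOR 0) NOR NOT 0))
= 0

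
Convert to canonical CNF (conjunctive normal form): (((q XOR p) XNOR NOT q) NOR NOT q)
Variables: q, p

(q OR p) AND (q OR NOT p) AND (NOT q OR NOT p)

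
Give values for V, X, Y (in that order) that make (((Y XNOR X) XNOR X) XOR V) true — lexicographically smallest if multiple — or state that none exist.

V=0, X=0, Y=1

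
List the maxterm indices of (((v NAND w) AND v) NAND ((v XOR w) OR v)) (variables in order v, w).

ΠM(2) = (NOT v OR w)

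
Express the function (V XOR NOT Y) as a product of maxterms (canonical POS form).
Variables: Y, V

ΠM(1, 2) = (Y OR NOT V) AND (NOT Y OR V)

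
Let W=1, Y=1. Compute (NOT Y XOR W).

Substituting: (NOT 1 XOR 1)
= 1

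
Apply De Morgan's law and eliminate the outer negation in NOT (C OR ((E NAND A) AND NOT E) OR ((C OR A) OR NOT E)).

NOT C AND NOT ((E NAND A) AND NOT E) AND NOT ((C OR A) OR NOT E)
De Morgan's: NOT(OR of terms) = AND of negations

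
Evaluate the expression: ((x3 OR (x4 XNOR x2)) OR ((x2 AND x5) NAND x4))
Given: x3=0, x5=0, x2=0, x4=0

Substituting: ((0 OR (0 XNOR 0)) OR ((0 AND 0) NAND 0))
= 1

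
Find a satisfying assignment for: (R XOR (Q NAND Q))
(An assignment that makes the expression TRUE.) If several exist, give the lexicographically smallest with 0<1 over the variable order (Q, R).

Q=0, R=0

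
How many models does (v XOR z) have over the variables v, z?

Satisfying assignments: (0,1), (1,0)
Count: 2 out of 4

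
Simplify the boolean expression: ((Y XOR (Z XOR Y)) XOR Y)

By XOR self-cancellation ((E XOR v) XOR v = E):
= (Z XOR Y)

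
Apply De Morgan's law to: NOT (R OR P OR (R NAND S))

NOT R AND NOT P AND NOT (R NAND S)
De Morgan's: NOT(OR of terms) = AND of negations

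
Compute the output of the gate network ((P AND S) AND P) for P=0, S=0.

Substituting: ((0 AND 0) AND 0)
= 0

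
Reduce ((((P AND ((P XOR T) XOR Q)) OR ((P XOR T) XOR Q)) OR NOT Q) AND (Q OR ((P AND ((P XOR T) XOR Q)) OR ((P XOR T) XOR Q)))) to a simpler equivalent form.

By distribution ((E OR v) AND (E OR NOT v) = E) then absorption (E OR (E AND v) = E):
= ((P XOR T) XOR Q)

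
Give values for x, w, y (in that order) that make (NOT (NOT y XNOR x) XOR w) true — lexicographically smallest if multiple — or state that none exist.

x=0, w=0, y=0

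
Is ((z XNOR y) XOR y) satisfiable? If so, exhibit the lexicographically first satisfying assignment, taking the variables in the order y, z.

y=0, z=0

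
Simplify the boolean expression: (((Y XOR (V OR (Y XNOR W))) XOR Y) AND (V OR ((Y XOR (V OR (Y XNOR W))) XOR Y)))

By absorption (E AND (E OR v) = E) then XOR self-cancellation ((E XOR v) XOR v = E):
= (V OR (Y XNOR W))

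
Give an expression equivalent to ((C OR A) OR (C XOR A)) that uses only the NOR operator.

((((C NOR A) NOR (C NOR A)) NOR ((((C NOR A) NOR (C NOR A)) NOR ((C NOR A) NOR (C NOR A))) NOR ((((C NOR C) NOR (A NOR A)) NOR ((C NOR C) NOR (A NOR A))) NOR (((C NOR C) NOR (A NOR A)) NOR ((C NOR C) NOR (A NOR A)))))) NOR (((C NOR A) NOR (C NOR A)) NOR ((((C NOR A) NOR (C NOR A)) NOR ((C NOR A) NOR (C NOR A))) NOR ((((C NOR C) NOR (A NOR A)) NOR ((C NOR C) NOR (A NOR A))) NOR (((C NOR C) NOR (A NOR A)) NOR ((C NOR C) NOR (A NOR A)))))))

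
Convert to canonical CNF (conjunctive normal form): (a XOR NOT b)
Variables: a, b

(a OR NOT b) AND (NOT a OR b)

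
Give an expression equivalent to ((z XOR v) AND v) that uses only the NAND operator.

((((z NAND (z NAND v)) NAND (v NAND (z NAND v))) NAND v) NAND (((z NAND (z NAND v)) NAND (v NAND (z NAND v))) NAND v))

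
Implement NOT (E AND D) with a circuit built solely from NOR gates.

(((E NOR E) NOR (D NOR D)) NOR ((E NOR E) NOR (D NOR D)))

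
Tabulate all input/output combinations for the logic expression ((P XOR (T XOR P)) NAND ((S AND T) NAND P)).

S | P | T | Output
------------------
0 | 0 | 0 | 1
0 | 0 | 1 | 0
0 | 1 | 0 | 1
0 | 1 | 1 | 0
1 | 0 | 0 | 1
1 | 0 | 1 | 0
1 | 1 | 0 | 1
1 | 1 | 1 | 1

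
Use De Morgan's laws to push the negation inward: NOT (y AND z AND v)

NOT y OR NOT z OR NOT v
De Morgan's: NOT(AND of terms) = OR of negations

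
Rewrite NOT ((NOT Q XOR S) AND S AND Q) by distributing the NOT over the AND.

NOT (NOT Q XOR S) OR NOT S OR NOT Q
De Morgan's: NOT(AND of terms) = OR of negations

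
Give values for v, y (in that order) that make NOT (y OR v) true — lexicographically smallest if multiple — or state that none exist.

v=0, y=0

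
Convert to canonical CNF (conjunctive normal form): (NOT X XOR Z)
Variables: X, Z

(X OR NOT Z) AND (NOT X OR Z)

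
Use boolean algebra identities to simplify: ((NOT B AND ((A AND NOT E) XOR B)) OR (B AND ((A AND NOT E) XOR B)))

By distribution ((E AND v) OR (E AND NOT v) = E):
= ((A AND NOT E) XOR B)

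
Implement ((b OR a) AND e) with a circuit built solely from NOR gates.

((((b NOR a) NOR (b NOR a)) NOR ((b NOR a) NOR (b NOR a))) NOR (e NOR e))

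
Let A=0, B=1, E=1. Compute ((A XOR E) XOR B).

Substituting: ((0 XOR 1) XOR 1)
= 0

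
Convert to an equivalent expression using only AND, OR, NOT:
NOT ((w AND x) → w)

(w AND x) AND NOT w
(Negated implication: NOT(A → B) = A AND NOT B)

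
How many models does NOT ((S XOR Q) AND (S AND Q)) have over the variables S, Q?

Satisfying assignments: (0,0), (0,1), (1,0), (1,1)
Count: 4 out of 4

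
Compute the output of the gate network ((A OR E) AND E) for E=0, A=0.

Substituting: ((0 OR 0) AND 0)
= 0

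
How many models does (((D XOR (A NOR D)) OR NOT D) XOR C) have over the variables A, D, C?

Satisfying assignments: (0,0,0), (0,1,0), (1,0,0), (1,1,0)
Count: 4 out of 8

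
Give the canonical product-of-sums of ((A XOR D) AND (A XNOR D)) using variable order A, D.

ΠM(0, 1, 2, 3) = (A OR D) AND (A OR NOT D) AND (NOT A OR D) AND (NOT A OR NOT D)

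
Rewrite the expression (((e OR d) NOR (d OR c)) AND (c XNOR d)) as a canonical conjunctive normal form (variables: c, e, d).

(c OR e OR NOT d) AND (c OR NOT e OR d) AND (c OR NOT e OR NOT d) AND (NOT c OR e OR d) AND (NOT c OR e OR NOT d) AND (NOT c OR NOT e OR d) AND (NOT c OR NOT e OR NOT d)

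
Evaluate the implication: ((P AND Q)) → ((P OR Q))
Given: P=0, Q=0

Antecedent ((P AND Q)) = 0; consequent ((P OR Q)) = 0.
0 → 0 = 1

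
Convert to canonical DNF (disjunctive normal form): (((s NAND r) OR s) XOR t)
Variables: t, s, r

(NOT t AND NOT s AND NOT r) OR (NOT t AND NOT s AND r) OR (NOT t AND s AND NOT r) OR (NOT t AND s AND r)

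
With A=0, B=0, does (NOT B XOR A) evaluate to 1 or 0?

Substituting: (NOT 0 XOR 0)
= 1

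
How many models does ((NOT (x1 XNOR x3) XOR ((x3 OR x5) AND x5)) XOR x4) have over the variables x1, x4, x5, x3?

Satisfying assignments: (0,0,0,1), (0,0,1,0), (0,1,0,0), (0,1,1,1), (1,0,0,0), (1,0,1,1), (1,1,0,1), (1,1,1,0)
Count: 8 out of 16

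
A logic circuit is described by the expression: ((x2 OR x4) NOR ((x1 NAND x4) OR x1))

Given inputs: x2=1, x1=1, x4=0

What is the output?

Substituting: ((1 OR 0) NOR ((1 NAND 0) OR 1))
= 0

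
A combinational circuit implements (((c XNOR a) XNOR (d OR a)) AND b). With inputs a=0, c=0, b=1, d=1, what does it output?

Substituting: (((0 XNOR 0) XNOR (1 OR 0)) AND 1)
= 1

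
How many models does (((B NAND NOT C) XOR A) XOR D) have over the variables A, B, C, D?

Satisfying assignments: (0,0,0,0), (0,0,1,0), (0,1,0,1), (0,1,1,0), (1,0,0,1), (1,0,1,1), (1,1,0,0), (1,1,1,1)
Count: 8 out of 16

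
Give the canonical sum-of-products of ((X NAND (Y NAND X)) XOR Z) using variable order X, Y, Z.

Σm(0, 2, 5, 6) = (NOT X AND NOT Y AND NOT Z) OR (NOT X AND Y AND NOT Z) OR (X AND NOT Y AND Z) OR (X AND Y AND NOT Z)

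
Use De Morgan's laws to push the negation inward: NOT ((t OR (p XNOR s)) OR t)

NOT (t OR (p XNOR s)) AND NOT t
De Morgan's: NOT(OR of terms) = AND of negations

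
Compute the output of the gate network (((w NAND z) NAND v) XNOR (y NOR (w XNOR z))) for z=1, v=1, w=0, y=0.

Substituting: (((0 NAND 1) NAND 1) XNOR (0 NOR (0 XNOR 1)))
= 0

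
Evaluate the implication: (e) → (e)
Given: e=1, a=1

Antecedent (e) = 1; consequent (e) = 1.
1 → 1 = 1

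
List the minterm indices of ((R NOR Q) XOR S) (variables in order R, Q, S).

Σm(0, 3, 5, 7) = (NOT R AND NOT Q AND NOT S) OR (NOT R AND Q AND S) OR (R AND NOT Q AND S) OR (R AND Q AND S)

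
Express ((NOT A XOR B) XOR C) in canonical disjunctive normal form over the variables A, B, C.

(NOT A AND NOT B AND NOT C) OR (NOT A AND B AND C) OR (A AND NOT B AND C) OR (A AND B AND NOT C)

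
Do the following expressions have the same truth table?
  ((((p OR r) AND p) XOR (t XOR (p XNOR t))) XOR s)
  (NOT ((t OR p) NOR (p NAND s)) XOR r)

No. Counterexample: with p=0, r=0, t=0, s=1, Expression 1 = 0 but Expression 2 = 1.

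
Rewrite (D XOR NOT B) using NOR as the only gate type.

((((D NOR (B NOR B)) NOR (D NOR (B NOR B))) NOR ((D NOR (B NOR B)) NOR (D NOR (B NOR B)))) NOR ((((D NOR D) NOR ((B NOR B) NOR (B NOR B))) NOR ((D NOR D) NOR ((B NOR B) NOR (B NOR B)))) NOR (((D NOR D) NOR ((B NOR B) NOR (B NOR B))) NOR ((D NOR D) NOR ((B NOR B) NOR (B NOR B))))))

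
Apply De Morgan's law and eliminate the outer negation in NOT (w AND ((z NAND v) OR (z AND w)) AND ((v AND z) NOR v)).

NOT w OR NOT ((z NAND v) OR (z AND w)) OR NOT ((v AND z) NOR v)
De Morgan's: NOT(AND of terms) = OR of negations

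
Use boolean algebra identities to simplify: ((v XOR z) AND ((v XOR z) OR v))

By absorption (E AND (E OR v) = E):
= (v XOR z)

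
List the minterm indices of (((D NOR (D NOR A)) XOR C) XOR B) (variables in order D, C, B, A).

Σm(1, 2, 4, 7, 10, 11, 12, 13) = (NOT D AND NOT C AND NOT B AND A) OR (NOT D AND NOT C AND B AND NOT A) OR (NOT D AND C AND NOT B AND NOT A) OR (NOT D AND C AND B AND A) OR (D AND NOT C AND B AND NOT A) OR (D AND NOT C AND B AND A) OR (D AND C AND NOT B AND NOT A) OR (D AND C AND NOT B AND A)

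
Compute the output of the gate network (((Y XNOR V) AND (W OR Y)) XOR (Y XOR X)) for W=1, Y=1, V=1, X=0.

Substituting: (((1 XNOR 1) AND (1 OR 1)) XOR (1 XOR 0))
= 0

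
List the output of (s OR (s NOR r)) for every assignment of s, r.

s | r | Output
--------------
0 | 0 | 1
0 | 1 | 0
1 | 0 | 1
1 | 1 | 1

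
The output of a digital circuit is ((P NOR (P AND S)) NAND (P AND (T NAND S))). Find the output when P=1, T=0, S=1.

Substituting: ((1 NOR (1 AND 1)) NAND (1 AND (0 NAND 1)))
= 1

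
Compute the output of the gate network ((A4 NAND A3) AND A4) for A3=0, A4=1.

Substituting: ((1 NAND 0) AND 1)
= 1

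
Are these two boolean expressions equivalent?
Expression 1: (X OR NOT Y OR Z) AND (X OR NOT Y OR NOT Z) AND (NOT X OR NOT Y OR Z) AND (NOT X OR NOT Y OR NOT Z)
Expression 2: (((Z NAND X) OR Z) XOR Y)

Yes, they are equivalent — the two output columns agree on all 8 assignments:
X | Y | Z | Expression 1 | Expression 2
---------------------------------------
0 | 0 | 0 | 1 | 1
0 | 0 | 1 | 1 | 1
0 | 1 | 0 | 0 | 0
0 | 1 | 1 | 0 | 0
1 | 0 | 0 | 1 | 1
1 | 0 | 1 | 1 | 1
1 | 1 | 0 | 0 | 0
1 | 1 | 1 | 0 | 0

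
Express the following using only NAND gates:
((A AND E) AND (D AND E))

((((A NAND E) NAND (A NAND E)) NAND ((D NAND E) NAND (D NAND E))) NAND (((A NAND E) NAND (A NAND E)) NAND ((D NAND E) NAND (D NAND E))))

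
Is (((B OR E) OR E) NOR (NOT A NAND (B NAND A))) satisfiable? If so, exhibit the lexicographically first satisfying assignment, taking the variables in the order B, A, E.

B=0, A=0, E=0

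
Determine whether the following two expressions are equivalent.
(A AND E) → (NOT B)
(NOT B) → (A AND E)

No, Converse is not equivalent to original (counterexample: E=0, A=0, B=0)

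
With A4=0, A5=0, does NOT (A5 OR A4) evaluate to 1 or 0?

Substituting: NOT (0 OR 0)
= 1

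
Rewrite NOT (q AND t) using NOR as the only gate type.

(((q NOR q) NOR (t NOR t)) NOR ((q NOR q) NOR (t NOR t)))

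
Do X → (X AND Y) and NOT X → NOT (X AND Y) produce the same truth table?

No, Inverse is not equivalent to original (counterexample: Y=0, W=0, X=1)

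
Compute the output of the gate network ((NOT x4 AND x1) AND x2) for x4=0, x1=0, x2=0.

Substituting: ((NOT 0 AND 0) AND 0)
= 0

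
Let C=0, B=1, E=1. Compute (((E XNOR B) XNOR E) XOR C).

Substituting: (((1 XNOR 1) XNOR 1) XOR 0)
= 1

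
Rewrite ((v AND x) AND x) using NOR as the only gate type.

((((v NOR v) NOR (x NOR x)) NOR ((v NOR v) NOR (x NOR x))) NOR (x NOR x))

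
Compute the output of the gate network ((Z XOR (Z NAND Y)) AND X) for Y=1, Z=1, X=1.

Substituting: ((1 XOR (1 NAND 1)) AND 1)
= 1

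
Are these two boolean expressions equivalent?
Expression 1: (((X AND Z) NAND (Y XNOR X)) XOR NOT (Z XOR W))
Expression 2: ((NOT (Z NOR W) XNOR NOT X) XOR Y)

No. Counterexample: with Z=0, Y=0, W=0, X=1, Expression 1 = 0 but Expression 2 = 1.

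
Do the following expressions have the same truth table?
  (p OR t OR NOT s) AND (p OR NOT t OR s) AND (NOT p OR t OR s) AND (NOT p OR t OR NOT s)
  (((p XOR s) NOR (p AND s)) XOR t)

Yes, they are equivalent — the two output columns agree on all 8 assignments:
p | t | s | Expression 1 | Expression 2
---------------------------------------
0 | 0 | 0 | 1 | 1
0 | 0 | 1 | 0 | 0
0 | 1 | 0 | 0 | 0
0 | 1 | 1 | 1 | 1
1 | 0 | 0 | 0 | 0
1 | 0 | 1 | 0 | 0
1 | 1 | 0 | 1 | 1
1 | 1 | 1 | 1 | 1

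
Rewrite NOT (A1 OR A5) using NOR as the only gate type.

(((A1 NOR A5) NOR (A1 NOR A5)) NOR ((A1 NOR A5) NOR (A1 NOR A5)))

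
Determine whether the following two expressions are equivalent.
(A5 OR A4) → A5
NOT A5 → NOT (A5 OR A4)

Yes, Contrapositive is always equivalent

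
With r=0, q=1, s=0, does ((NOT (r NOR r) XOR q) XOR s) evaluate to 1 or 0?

Substituting: ((NOT (0 NOR 0) XOR 1) XOR 0)
= 1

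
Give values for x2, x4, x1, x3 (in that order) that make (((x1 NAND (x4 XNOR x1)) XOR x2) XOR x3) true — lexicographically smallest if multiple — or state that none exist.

x2=0, x4=0, x1=0, x3=0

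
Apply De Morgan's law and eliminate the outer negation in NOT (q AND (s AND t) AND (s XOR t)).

NOT q OR NOT (s AND t) OR NOT (s XOR t)
De Morgan's: NOT(AND of terms) = OR of negations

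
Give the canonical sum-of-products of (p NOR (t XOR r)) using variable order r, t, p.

Σm(0, 6) = (NOT r AND NOT t AND NOT p) OR (r AND t AND NOT p)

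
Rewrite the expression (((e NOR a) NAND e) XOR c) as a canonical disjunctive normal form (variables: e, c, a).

(NOT e AND NOT c AND NOT a) OR (NOT e AND NOT c AND a) OR (e AND NOT c AND NOT a) OR (e AND NOT c AND a)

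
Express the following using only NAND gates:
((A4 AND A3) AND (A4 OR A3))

((((A4 NAND A3) NAND (A4 NAND A3)) NAND ((A4 NAND A4) NAND (A3 NAND A3))) NAND (((A4 NAND A3) NAND (A4 NAND A3)) NAND ((A4 NAND A4) NAND (A3 NAND A3))))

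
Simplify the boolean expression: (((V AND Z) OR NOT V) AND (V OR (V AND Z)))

By distribution ((E OR v) AND (E OR NOT v) = E):
= (V AND Z)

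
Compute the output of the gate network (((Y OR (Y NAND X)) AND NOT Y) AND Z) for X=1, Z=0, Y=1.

Substituting: (((1 OR (1 NAND 1)) AND NOT 1) AND 0)
= 0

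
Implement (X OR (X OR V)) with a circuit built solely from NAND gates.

((X NAND X) NAND (((X NAND X) NAND (V NAND V)) NAND ((X NAND X) NAND (V NAND V))))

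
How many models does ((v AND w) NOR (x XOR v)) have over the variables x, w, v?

Satisfying assignments: (0,0,0), (0,1,0), (1,0,1)
Count: 3 out of 8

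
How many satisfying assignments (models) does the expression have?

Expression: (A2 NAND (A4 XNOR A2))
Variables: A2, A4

Satisfying assignments: (0,0), (0,1), (1,0)
Count: 3 out of 4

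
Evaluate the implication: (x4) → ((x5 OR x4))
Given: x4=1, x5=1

Antecedent (x4) = 1; consequent ((x5 OR x4)) = 1.
1 → 1 = 1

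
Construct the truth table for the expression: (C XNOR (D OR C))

C | D | Output
--------------
0 | 0 | 1
0 | 1 | 0
1 | 0 | 1
1 | 1 | 1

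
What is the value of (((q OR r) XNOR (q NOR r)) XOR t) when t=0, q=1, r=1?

Substituting: (((1 OR 1) XNOR (1 NOR 1)) XOR 0)
= 0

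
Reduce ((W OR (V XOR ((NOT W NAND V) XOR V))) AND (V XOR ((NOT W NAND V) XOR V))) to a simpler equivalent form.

By absorption (E AND (E OR v) = E) then XOR self-cancellation ((E XOR v) XOR v = E):
= (NOT W NAND V)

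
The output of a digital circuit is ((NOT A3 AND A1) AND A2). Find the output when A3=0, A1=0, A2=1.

Substituting: ((NOT 0 AND 0) AND 1)
= 0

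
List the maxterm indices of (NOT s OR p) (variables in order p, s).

ΠM(1) = (p OR NOT s)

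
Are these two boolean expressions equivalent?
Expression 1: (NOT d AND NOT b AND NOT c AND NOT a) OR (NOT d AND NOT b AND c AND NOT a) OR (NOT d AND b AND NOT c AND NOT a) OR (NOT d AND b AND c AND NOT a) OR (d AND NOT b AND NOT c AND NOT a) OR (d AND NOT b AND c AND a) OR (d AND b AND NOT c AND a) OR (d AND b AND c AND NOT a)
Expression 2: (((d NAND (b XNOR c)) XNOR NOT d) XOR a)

Yes, they are equivalent — the two output columns agree on all 16 assignments:
d | b | c | a | Expression 1 | Expression 2
-------------------------------------------
0 | 0 | 0 | 0 | 1 | 1
0 | 0 | 0 | 1 | 0 | 0
0 | 0 | 1 | 0 | 1 | 1
0 | 0 | 1 | 1 | 0 | 0
0 | 1 | 0 | 0 | 1 | 1
0 | 1 | 0 | 1 | 0 | 0
0 | 1 | 1 | 0 | 1 | 1
0 | 1 | 1 | 1 | 0 | 0
1 | 0 | 0 | 0 | 1 | 1
1 | 0 | 0 | 1 | 0 | 0
1 | 0 | 1 | 0 | 0 | 0
1 | 0 | 1 | 1 | 1 | 1
1 | 1 | 0 | 0 | 0 | 0
1 | 1 | 0 | 1 | 1 | 1
1 | 1 | 1 | 0 | 1 | 1
1 | 1 | 1 | 1 | 0 | 0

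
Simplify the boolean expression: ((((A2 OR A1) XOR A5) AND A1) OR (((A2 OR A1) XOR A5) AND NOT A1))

By distribution ((E AND v) OR (E AND NOT v) = E):
= ((A2 OR A1) XOR A5)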